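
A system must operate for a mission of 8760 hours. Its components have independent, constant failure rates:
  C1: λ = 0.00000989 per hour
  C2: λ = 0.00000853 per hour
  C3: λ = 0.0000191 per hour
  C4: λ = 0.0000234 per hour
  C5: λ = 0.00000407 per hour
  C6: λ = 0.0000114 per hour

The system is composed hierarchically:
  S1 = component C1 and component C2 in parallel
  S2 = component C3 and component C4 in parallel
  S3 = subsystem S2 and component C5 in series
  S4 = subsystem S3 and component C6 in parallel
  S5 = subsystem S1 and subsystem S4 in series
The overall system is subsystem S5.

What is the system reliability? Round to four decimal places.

0.9881

R(C1) = exp(−0.00000989 × 8760) = 0.917010
R(C2) = exp(−0.00000853 × 8760) = 0.928001
R(C3) = exp(−0.0000191 × 8760) = 0.845932
R(C4) = exp(−0.0000234 × 8760) = 0.814660
R(C5) = exp(−0.00000407 × 8760) = 0.964975
R(C6) = exp(−0.0000114 × 8760) = 0.904960
Parallel (C1 and C2): 1 − (1 − 0.917010)(1 − 0.928001) = 0.994025
Parallel (C3 and C4): 1 − (1 − 0.845932)(1 − 0.814660) = 0.971445
Series ([0.971445] and C5): 0.971445 × 0.964975 = 0.937420
Parallel ([0.937420] and C6): 1 − (1 − 0.937420)(1 − 0.904960) = 0.994052
Series ([0.994025] and [0.994052]): 0.994025 × 0.994052 = 0.9881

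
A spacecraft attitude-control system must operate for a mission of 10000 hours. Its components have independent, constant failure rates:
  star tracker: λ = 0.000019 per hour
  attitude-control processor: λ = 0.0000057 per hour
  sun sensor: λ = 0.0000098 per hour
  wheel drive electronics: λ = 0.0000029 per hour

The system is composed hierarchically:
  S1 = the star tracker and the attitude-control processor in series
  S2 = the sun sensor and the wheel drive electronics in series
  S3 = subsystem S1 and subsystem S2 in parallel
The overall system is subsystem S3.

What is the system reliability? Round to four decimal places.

0.9739

R(star tracker) = exp(−0.000019 × 10000) = 0.826959
R(attitude-control processor) = exp(−0.0000057 × 10000) = 0.944594
R(sun sensor) = exp(−0.0000098 × 10000) = 0.906649
R(wheel drive electronics) = exp(−0.0000029 × 10000) = 0.971416
Series (star tracker and attitude-control processor): 0.826959 × 0.944594 = 0.781141
Series (sun sensor and wheel drive electronics): 0.906649 × 0.971416 = 0.880733
Parallel ([0.781141] and [0.880733]): 1 − (1 − 0.781141)(1 − 0.880733) = 0.9739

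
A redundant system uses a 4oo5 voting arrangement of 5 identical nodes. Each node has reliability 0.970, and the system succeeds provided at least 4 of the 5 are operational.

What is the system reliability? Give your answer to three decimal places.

R = Σ_{i=4}^{5} C(5,i) p^i (1−p)^{5−i} with p = 0.970
C(5,4)·0.970^4·0.030^1 = 0.13279
C(5,5)·0.970^5·0.030^0 = 0.85873
Sum = 0.992

0.992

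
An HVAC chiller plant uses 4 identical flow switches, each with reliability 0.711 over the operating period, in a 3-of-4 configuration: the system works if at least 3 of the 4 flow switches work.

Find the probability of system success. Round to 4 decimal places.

R = Σ_{i=3}^{4} C(4,i) p^i (1−p)^{4−i} with p = 0.711
C(4,3)·0.711^3·0.289^1 = 0.415496
C(4,4)·0.711^4·0.289^0 = 0.255551
Sum = 0.6710

0.6710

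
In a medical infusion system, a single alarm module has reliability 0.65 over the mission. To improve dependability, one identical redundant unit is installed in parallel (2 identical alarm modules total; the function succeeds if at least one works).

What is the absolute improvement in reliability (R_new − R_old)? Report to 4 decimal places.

R_before = 0.65
R_after = 1 − (1 − 0.65)^2 = 0.8775
ΔR = 0.8775 − 0.65 = 0.2275

0.2275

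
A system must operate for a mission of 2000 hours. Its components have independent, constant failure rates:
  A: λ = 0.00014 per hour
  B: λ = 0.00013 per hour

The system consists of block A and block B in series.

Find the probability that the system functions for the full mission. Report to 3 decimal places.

0.583

R(A) = exp(−0.00014 × 2000) = 0.75578
R(B) = exp(−0.00013 × 2000) = 0.77105
Series (A and B): 0.75578 × 0.77105 = 0.583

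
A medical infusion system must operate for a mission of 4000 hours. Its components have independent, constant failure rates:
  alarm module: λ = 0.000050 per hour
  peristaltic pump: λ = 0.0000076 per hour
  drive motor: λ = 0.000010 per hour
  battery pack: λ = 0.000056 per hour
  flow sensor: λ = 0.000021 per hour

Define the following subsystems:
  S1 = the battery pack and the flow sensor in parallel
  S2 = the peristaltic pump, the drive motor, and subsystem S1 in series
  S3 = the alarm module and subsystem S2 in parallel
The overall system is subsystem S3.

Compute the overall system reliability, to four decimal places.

0.9849

R(alarm module) = exp(−0.000050 × 4000) = 0.818731
R(peristaltic pump) = exp(−0.0000076 × 4000) = 0.970057
R(drive motor) = exp(−0.000010 × 4000) = 0.960789
R(battery pack) = exp(−0.000056 × 4000) = 0.799315
R(flow sensor) = exp(−0.000021 × 4000) = 0.919431
Parallel (battery pack and flow sensor): 1 − (1 − 0.799315)(1 − 0.919431) = 0.983831
Series (peristaltic pump, drive motor, and [0.983831]): 0.970057 × 0.960789 × 0.983831 = 0.916950
Parallel (alarm module and [0.916950]): 1 − (1 − 0.818731)(1 − 0.916950) = 0.9849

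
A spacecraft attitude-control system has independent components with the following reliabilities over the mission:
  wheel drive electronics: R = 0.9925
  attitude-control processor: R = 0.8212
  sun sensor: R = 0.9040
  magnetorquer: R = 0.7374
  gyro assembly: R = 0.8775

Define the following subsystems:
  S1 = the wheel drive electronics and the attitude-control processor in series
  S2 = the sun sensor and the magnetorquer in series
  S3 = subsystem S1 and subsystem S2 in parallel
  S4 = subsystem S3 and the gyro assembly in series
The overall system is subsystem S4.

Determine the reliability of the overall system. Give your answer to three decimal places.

0.823

Series (wheel drive electronics and attitude-control processor): 0.99250 × 0.82120 = 0.81504
Series (sun sensor and magnetorquer): 0.90400 × 0.73740 = 0.66661
Parallel ([0.81504] and [0.66661]): 1 − (1 − 0.81504)(1 − 0.66661) = 0.93834
Series ([0.93834] and gyro assembly): 0.93834 × 0.87750 = 0.823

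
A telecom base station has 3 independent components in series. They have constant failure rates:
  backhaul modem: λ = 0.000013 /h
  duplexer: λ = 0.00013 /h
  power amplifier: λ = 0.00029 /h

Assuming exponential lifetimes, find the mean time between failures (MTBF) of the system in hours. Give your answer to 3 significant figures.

2310

Series of exponential components: λ_sys = Σ λ_i
λ_sys = 0.000013 + 0.00013 + 0.00029 = 4.3300e-04 /h
MTBF = 1 / λ_sys = 2310 h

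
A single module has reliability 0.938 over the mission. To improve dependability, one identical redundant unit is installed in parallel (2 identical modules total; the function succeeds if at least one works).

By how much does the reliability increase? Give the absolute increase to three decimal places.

0.058

R_before = 0.938
R_after = 1 − (1 − 0.938)^2 = 0.996
ΔR = 0.996 − 0.938 = 0.058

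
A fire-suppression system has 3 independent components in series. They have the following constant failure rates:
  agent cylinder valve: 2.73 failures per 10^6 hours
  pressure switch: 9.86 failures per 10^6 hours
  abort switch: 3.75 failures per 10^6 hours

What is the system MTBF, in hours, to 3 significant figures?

61200

Series of exponential components: λ_sys = Σ λ_i
λ_sys = 0.00000273 + 0.00000986 + 0.00000375 = 1.6340e-05 /h
MTBF = 1 / λ_sys = 61200 h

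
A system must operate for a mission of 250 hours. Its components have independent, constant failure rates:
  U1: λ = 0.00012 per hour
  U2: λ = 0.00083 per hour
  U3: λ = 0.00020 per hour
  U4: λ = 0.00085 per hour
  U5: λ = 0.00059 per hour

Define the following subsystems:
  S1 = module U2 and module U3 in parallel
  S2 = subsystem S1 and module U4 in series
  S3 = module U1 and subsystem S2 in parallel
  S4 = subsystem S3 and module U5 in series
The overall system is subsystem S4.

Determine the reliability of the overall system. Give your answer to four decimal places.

R(U1) = exp(−0.00012 × 250) = 0.970446
R(U2) = exp(−0.00083 × 250) = 0.812613
R(U3) = exp(−0.00020 × 250) = 0.951229
R(U4) = exp(−0.00085 × 250) = 0.808560
R(U5) = exp(−0.00059 × 250) = 0.862862
Parallel (U2 and U3): 1 − (1 − 0.812613)(1 − 0.951229) = 0.990861
Series ([0.990861] and U4): 0.990861 × 0.808560 = 0.801171
Parallel (U1 and [0.801171]): 1 − (1 − 0.970446)(1 − 0.801171) = 0.994124
Series ([0.994124] and U5): 0.994124 × 0.862862 = 0.8578

0.8578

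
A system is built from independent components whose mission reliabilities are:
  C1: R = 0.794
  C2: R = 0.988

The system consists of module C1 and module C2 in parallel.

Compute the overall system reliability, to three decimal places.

Parallel (C1 and C2): 1 − (1 − 0.79400)(1 − 0.98800) = 0.998

0.998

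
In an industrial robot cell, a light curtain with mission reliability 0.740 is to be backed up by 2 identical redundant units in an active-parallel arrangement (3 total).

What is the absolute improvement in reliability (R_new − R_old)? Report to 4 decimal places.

0.2424

R_before = 0.740
R_after = 1 − (1 − 0.740)^3 = 0.9824
ΔR = 0.9824 − 0.740 = 0.2424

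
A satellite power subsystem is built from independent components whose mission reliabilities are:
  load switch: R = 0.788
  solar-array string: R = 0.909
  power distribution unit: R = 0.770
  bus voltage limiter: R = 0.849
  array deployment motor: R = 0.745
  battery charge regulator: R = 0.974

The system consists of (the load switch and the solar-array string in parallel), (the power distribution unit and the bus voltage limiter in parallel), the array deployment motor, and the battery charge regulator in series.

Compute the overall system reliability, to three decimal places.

Parallel (load switch and solar-array string): 1 − (1 − 0.78800)(1 − 0.90900) = 0.98071
Parallel (power distribution unit and bus voltage limiter): 1 − (1 − 0.77000)(1 − 0.84900) = 0.96527
Series ([0.98071], [0.96527], array deployment motor, and battery charge regulator): 0.98071 × 0.96527 × 0.74500 × 0.97400 = 0.687

0.687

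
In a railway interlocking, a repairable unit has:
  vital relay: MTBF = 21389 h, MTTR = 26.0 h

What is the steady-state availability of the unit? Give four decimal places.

A(vital relay) = MTBF/(MTBF+MTTR) = 21389/(21389+26.0) = 0.9988

0.9988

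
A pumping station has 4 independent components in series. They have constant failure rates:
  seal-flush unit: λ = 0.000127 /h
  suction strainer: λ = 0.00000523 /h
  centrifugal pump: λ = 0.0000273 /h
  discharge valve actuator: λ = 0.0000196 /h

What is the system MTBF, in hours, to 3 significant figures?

5580

Series of exponential components: λ_sys = Σ λ_i
λ_sys = 0.000127 + 0.00000523 + 0.0000273 + 0.0000196 = 1.7913e-04 /h
MTBF = 1 / λ_sys = 5580 h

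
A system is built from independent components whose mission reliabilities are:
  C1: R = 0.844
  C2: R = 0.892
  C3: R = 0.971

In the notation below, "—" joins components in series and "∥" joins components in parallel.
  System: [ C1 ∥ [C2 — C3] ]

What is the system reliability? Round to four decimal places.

Series (C2 and C3): 0.892000 × 0.971000 = 0.866132
Parallel (C1 and [0.866132]): 1 − (1 − 0.844000)(1 − 0.866132) = 0.9791

0.9791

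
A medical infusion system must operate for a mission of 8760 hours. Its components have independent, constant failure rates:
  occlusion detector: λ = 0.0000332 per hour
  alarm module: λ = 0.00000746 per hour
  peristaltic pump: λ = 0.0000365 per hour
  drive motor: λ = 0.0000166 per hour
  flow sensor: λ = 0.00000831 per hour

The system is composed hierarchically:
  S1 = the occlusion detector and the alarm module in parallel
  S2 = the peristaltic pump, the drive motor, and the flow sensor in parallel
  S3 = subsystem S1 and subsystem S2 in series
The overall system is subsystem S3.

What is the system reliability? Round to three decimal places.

R(occlusion detector) = exp(−0.0000332 × 8760) = 0.74764
R(alarm module) = exp(−0.00000746 × 8760) = 0.93674
R(peristaltic pump) = exp(−0.0000365 × 8760) = 0.72634
R(drive motor) = exp(−0.0000166 × 8760) = 0.86466
R(flow sensor) = exp(−0.00000831 × 8760) = 0.92979
Parallel (occlusion detector and alarm module): 1 − (1 − 0.74764)(1 − 0.93674) = 0.98404
Parallel (peristaltic pump, drive motor, and flow sensor): 1 − (1 − 0.72634)(1 − 0.86466)(1 − 0.92979) = 0.99740
Series ([0.98404] and [0.99740]): 0.98404 × 0.99740 = 0.981

0.981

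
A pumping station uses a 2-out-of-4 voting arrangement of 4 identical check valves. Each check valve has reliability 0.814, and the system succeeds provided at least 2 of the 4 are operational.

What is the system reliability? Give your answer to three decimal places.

R = Σ_{i=2}^{4} C(4,i) p^i (1−p)^{4−i} with p = 0.814
C(4,2)·0.814^2·0.186^2 = 0.13754
C(4,3)·0.814^3·0.186^1 = 0.40128
C(4,4)·0.814^4·0.186^0 = 0.43903
Sum = 0.978

0.978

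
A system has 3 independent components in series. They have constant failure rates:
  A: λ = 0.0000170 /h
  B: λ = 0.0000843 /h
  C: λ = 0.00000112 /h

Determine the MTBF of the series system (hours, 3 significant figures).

Series of exponential components: λ_sys = Σ λ_i
λ_sys = 0.0000170 + 0.0000843 + 0.00000112 = 1.0242e-04 /h
MTBF = 1 / λ_sys = 9760 h

9760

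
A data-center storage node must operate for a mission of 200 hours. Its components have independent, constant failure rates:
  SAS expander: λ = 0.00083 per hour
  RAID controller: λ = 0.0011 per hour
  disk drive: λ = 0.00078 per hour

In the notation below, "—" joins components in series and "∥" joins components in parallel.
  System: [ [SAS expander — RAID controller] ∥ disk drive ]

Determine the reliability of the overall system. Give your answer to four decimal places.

R(SAS expander) = exp(−0.00083 × 200) = 0.847046
R(RAID controller) = exp(−0.0011 × 200) = 0.802519
R(disk drive) = exp(−0.00078 × 200) = 0.855559
Series (SAS expander and RAID controller): 0.847046 × 0.802519 = 0.679771
Parallel ([0.679771] and disk drive): 1 − (1 − 0.679771)(1 − 0.855559) = 0.9537

0.9537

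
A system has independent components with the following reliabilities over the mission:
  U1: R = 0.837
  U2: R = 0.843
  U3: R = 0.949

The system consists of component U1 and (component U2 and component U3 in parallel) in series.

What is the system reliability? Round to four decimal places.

0.8303

Parallel (U2 and U3): 1 − (1 − 0.843000)(1 − 0.949000) = 0.991993
Series (U1 and [0.991993]): 0.837000 × 0.991993 = 0.8303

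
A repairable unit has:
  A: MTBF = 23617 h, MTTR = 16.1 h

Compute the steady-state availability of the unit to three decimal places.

0.999

A(A) = MTBF/(MTBF+MTTR) = 23617/(23617+16.1) = 0.999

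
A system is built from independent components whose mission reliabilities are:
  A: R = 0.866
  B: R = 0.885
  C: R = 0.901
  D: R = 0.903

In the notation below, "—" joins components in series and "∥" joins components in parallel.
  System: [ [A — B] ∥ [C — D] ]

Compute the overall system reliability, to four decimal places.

Series (A and B): 0.866000 × 0.885000 = 0.766410
Series (C and D): 0.901000 × 0.903000 = 0.813603
Parallel ([0.766410] and [0.813603]): 1 − (1 − 0.766410)(1 − 0.813603) = 0.9565

0.9565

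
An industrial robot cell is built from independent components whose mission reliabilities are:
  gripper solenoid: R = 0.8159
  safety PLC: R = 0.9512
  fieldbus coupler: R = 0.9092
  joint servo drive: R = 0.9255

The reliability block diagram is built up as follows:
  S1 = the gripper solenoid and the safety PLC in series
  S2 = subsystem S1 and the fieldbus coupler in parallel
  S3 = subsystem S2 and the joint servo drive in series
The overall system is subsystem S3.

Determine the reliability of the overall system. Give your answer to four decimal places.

0.9067

Series (gripper solenoid and safety PLC): 0.815900 × 0.951200 = 0.776084
Parallel ([0.776084] and fieldbus coupler): 1 − (1 − 0.776084)(1 − 0.909200) = 0.979668
Series ([0.979668] and joint servo drive): 0.979668 × 0.925500 = 0.9067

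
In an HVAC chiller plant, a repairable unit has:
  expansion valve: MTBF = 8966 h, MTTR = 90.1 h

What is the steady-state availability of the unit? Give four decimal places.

0.9901

A(expansion valve) = MTBF/(MTBF+MTTR) = 8966/(8966+90.1) = 0.9901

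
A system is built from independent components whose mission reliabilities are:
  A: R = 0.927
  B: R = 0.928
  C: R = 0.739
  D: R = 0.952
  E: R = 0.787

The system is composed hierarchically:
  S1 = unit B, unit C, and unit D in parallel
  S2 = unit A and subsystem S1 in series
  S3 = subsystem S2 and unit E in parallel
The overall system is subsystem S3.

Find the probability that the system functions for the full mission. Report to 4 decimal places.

Parallel (B, C, and D): 1 − (1 − 0.928000)(1 − 0.739000)(1 − 0.952000) = 0.999098
Series (A and [0.999098]): 0.927000 × 0.999098 = 0.926164
Parallel ([0.926164] and E): 1 − (1 − 0.926164)(1 − 0.787000) = 0.9843

0.9843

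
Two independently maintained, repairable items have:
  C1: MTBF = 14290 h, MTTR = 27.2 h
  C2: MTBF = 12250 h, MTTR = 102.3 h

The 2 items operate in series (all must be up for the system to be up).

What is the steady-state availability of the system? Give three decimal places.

0.990

A(C1) = MTBF/(MTBF+MTTR) = 14290/(14290+27.2) = 0.998100
A(C2) = MTBF/(MTBF+MTTR) = 12250/(12250+102.3) = 0.991718
Series availability: 0.998100 × 0.991718 = 0.990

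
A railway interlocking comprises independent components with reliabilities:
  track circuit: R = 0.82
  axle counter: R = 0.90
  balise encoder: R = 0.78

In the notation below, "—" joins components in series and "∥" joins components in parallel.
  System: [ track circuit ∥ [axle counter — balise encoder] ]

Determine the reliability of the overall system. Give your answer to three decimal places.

Series (axle counter and balise encoder): 0.90000 × 0.78000 = 0.70200
Parallel (track circuit and [0.70200]): 1 − (1 − 0.82000)(1 − 0.70200) = 0.946

0.946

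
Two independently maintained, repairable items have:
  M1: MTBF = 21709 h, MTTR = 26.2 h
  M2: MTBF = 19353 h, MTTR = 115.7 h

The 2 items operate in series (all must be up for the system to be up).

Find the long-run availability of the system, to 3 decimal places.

A(M1) = MTBF/(MTBF+MTTR) = 21709/(21709+26.2) = 0.998795
A(M2) = MTBF/(MTBF+MTTR) = 19353/(19353+115.7) = 0.994057
Series availability: 0.998795 × 0.994057 = 0.993

0.993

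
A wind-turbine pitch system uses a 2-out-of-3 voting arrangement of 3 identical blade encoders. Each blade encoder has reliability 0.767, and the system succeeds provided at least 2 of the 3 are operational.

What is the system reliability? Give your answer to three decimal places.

0.862

R = Σ_{i=2}^{3} C(3,i) p^i (1−p)^{3−i} with p = 0.767
C(3,2)·0.767^2·0.233^1 = 0.41121
C(3,3)·0.767^3·0.233^0 = 0.45122
Sum = 0.862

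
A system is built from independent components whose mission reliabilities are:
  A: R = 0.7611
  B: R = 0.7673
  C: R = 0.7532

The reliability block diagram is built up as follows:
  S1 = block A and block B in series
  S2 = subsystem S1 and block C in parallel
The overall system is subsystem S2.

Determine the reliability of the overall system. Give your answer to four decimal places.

Series (A and B): 0.761100 × 0.767300 = 0.583992
Parallel ([0.583992] and C): 1 − (1 − 0.583992)(1 − 0.753200) = 0.8973

0.8973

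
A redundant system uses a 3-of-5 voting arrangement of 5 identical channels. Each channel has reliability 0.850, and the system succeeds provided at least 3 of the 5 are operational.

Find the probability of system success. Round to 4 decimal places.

0.9734

R = Σ_{i=3}^{5} C(5,i) p^i (1−p)^{5−i} with p = 0.850
C(5,3)·0.850^3·0.150^2 = 0.138178
C(5,4)·0.850^4·0.150^1 = 0.391505
C(5,5)·0.850^5·0.150^0 = 0.443705
Sum = 0.9734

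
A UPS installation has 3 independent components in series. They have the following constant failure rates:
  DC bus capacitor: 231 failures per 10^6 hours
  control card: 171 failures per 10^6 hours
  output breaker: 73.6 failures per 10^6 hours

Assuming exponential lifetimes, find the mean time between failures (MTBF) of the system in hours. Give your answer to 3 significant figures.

2100

Series of exponential components: λ_sys = Σ λ_i
λ_sys = 0.000231 + 0.000171 + 0.0000736 = 4.7560e-04 /h
MTBF = 1 / λ_sys = 2100 h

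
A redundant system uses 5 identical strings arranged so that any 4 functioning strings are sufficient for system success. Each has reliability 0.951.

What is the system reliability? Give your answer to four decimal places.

0.9783

R = Σ_{i=4}^{5} C(5,i) p^i (1−p)^{5−i} with p = 0.951
C(5,4)·0.951^4·0.049^1 = 0.200396
C(5,5)·0.951^5·0.049^0 = 0.777862
Sum = 0.9783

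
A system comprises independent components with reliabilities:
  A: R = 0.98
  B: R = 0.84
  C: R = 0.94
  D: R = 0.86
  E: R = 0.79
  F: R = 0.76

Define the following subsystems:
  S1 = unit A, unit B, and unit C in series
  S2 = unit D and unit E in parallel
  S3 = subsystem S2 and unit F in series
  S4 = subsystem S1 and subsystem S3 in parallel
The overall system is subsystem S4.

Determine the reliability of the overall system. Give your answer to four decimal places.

Series (A, B, and C): 0.980000 × 0.840000 × 0.940000 = 0.773808
Parallel (D and E): 1 − (1 − 0.860000)(1 − 0.790000) = 0.970600
Series ([0.970600] and F): 0.970600 × 0.760000 = 0.737656
Parallel ([0.773808] and [0.737656]): 1 − (1 − 0.773808)(1 − 0.737656) = 0.9407

0.9407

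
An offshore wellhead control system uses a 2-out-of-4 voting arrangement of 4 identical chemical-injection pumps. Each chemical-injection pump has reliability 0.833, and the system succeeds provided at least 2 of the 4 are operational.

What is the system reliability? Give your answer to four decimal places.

0.9837

R = Σ_{i=2}^{4} C(4,i) p^i (1−p)^{4−i} with p = 0.833
C(4,2)·0.833^2·0.167^2 = 0.116111
C(4,3)·0.833^3·0.167^1 = 0.386110
C(4,4)·0.833^4·0.167^0 = 0.481482
Sum = 0.9837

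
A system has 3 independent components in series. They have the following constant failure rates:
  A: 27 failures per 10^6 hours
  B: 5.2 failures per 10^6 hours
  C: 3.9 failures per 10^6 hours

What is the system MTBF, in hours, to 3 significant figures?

Series of exponential components: λ_sys = Σ λ_i
λ_sys = 0.000027 + 0.0000052 + 0.0000039 = 3.6100e-05 /h
MTBF = 1 / λ_sys = 27700 h

27700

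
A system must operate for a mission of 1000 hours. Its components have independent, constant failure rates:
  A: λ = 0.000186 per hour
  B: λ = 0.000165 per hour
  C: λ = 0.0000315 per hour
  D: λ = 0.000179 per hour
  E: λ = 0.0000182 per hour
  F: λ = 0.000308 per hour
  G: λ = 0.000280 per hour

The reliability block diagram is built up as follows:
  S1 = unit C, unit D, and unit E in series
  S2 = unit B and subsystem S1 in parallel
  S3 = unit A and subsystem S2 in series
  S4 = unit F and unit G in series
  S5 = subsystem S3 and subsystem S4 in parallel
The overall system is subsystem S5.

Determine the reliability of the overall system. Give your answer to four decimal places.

0.9131

R(A) = exp(−0.000186 × 1000) = 0.830274
R(B) = exp(−0.000165 × 1000) = 0.847894
R(C) = exp(−0.0000315 × 1000) = 0.968991
R(D) = exp(−0.000179 × 1000) = 0.836106
R(E) = exp(−0.0000182 × 1000) = 0.981965
R(F) = exp(−0.000308 × 1000) = 0.734915
R(G) = exp(−0.000280 × 1000) = 0.755784
Series (C, D, and E): 0.968991 × 0.836106 × 0.981965 = 0.795568
Parallel (B and [0.795568]): 1 − (1 − 0.847894)(1 − 0.795568) = 0.968905
Series (A and [0.968905]): 0.830274 × 0.968905 = 0.804457
Series (F and G): 0.734915 × 0.755784 = 0.555437
Parallel ([0.804457] and [0.555437]): 1 − (1 − 0.804457)(1 − 0.555437) = 0.9131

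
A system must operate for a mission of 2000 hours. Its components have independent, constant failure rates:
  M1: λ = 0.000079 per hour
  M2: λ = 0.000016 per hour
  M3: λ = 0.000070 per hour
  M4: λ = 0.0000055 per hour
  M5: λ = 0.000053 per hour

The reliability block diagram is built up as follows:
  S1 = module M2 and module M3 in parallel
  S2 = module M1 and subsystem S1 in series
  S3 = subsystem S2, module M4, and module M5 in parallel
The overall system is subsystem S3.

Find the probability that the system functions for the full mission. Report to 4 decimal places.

0.9998

R(M1) = exp(−0.000079 × 2000) = 0.853850
R(M2) = exp(−0.000016 × 2000) = 0.968507
R(M3) = exp(−0.000070 × 2000) = 0.869358
R(M4) = exp(−0.0000055 × 2000) = 0.989060
R(M5) = exp(−0.000053 × 2000) = 0.899425
Parallel (M2 and M3): 1 − (1 − 0.968507)(1 − 0.869358) = 0.995886
Series (M1 and [0.995886]): 0.853850 × 0.995886 = 0.850337
Parallel ([0.850337], M4, and M5): 1 − (1 − 0.850337)(1 − 0.989060)(1 − 0.899425) = 0.9998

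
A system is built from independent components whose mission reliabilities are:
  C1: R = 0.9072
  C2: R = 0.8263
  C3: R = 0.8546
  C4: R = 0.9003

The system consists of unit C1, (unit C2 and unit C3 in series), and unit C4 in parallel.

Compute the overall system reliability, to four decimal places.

Series (C2 and C3): 0.826300 × 0.854600 = 0.706156
Parallel (C1, [0.706156], and C4): 1 − (1 − 0.907200)(1 − 0.706156)(1 − 0.900300) = 0.9973

0.9973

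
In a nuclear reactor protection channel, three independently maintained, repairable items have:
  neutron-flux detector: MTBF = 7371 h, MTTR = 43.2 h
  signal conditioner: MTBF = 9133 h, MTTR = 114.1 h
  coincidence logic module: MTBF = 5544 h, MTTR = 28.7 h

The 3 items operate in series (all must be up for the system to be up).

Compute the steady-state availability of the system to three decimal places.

A(neutron-flux detector) = MTBF/(MTBF+MTTR) = 7371/(7371+43.2) = 0.994173
A(signal conditioner) = MTBF/(MTBF+MTTR) = 9133/(9133+114.1) = 0.987661
A(coincidence logic module) = MTBF/(MTBF+MTTR) = 5544/(5544+28.7) = 0.994850
Series availability: 0.994173 × 0.987661 × 0.994850 = 0.977

0.977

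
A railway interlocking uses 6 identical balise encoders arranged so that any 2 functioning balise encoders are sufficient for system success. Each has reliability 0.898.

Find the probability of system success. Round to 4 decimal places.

0.9999

R = Σ_{i=2}^{6} C(6,i) p^i (1−p)^{6−i} with p = 0.898
C(6,2)·0.898^2·0.102^4 = 0.001309
C(6,3)·0.898^3·0.102^3 = 0.015369
C(6,4)·0.898^4·0.102^2 = 0.101484
C(6,5)·0.898^5·0.102^1 = 0.357382
C(6,6)·0.898^6·0.102^0 = 0.524394
Sum = 0.9999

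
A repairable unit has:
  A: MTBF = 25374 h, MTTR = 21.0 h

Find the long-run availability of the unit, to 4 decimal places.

0.9992

A(A) = MTBF/(MTBF+MTTR) = 25374/(25374+21.0) = 0.9992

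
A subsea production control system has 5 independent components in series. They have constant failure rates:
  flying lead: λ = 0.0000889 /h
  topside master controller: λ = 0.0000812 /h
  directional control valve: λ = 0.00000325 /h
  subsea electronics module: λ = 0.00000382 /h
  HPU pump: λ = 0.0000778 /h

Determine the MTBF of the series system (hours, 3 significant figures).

Series of exponential components: λ_sys = Σ λ_i
λ_sys = 0.0000889 + 0.0000812 + 0.00000325 + 0.00000382 + 0.0000778 = 2.5497e-04 /h
MTBF = 1 / λ_sys = 3920 h

3920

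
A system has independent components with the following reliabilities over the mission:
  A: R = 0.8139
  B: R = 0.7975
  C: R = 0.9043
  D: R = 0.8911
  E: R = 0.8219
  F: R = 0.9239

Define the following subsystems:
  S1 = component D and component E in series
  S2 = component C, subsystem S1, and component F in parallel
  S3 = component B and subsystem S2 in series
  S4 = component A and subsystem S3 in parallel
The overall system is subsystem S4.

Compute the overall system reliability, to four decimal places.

Series (D and E): 0.891100 × 0.821900 = 0.732395
Parallel (C, [0.732395], and F): 1 − (1 − 0.904300)(1 − 0.732395)(1 − 0.923900) = 0.998051
Series (B and [0.998051]): 0.797500 × 0.998051 = 0.795946
Parallel (A and [0.795946]): 1 − (1 − 0.813900)(1 − 0.795946) = 0.9620

0.9620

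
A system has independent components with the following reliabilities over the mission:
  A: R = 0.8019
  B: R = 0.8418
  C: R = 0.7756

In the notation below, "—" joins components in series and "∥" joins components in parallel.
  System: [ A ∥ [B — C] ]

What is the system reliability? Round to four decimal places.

0.9312

Series (B and C): 0.841800 × 0.775600 = 0.652900
Parallel (A and [0.652900]): 1 − (1 − 0.801900)(1 − 0.652900) = 0.9312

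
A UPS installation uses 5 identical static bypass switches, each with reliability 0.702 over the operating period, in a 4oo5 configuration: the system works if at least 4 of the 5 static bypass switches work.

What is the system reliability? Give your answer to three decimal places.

0.532

R = Σ_{i=4}^{5} C(5,i) p^i (1−p)^{5−i} with p = 0.702
C(5,4)·0.702^4·0.298^1 = 0.36186
C(5,5)·0.702^5·0.298^0 = 0.17048
Sum = 0.532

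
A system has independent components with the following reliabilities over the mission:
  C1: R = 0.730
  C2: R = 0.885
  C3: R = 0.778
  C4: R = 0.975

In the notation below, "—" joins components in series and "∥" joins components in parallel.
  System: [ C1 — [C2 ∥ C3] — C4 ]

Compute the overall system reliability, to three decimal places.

Parallel (C2 and C3): 1 − (1 − 0.88500)(1 − 0.77800) = 0.97447
Series (C1, [0.97447], and C4): 0.73000 × 0.97447 × 0.97500 = 0.694

0.694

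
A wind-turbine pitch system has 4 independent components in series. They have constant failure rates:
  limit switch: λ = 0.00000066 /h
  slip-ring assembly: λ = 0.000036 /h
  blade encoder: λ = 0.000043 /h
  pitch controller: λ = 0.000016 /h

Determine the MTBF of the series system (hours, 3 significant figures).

10500

Series of exponential components: λ_sys = Σ λ_i
λ_sys = 0.00000066 + 0.000036 + 0.000043 + 0.000016 = 9.5660e-05 /h
MTBF = 1 / λ_sys = 10500 h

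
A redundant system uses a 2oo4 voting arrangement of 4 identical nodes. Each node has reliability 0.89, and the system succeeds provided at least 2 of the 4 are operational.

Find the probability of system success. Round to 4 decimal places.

0.9951

R = Σ_{i=2}^{4} C(4,i) p^i (1−p)^{4−i} with p = 0.89
C(4,2)·0.89^2·0.11^2 = 0.057506
C(4,3)·0.89^3·0.11^1 = 0.310186
C(4,4)·0.89^4·0.11^0 = 0.627422
Sum = 0.9951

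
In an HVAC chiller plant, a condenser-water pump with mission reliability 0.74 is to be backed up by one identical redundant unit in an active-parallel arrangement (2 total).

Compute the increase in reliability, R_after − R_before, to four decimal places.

0.1924

R_before = 0.74
R_after = 1 − (1 − 0.74)^2 = 0.9324
ΔR = 0.9324 − 0.74 = 0.1924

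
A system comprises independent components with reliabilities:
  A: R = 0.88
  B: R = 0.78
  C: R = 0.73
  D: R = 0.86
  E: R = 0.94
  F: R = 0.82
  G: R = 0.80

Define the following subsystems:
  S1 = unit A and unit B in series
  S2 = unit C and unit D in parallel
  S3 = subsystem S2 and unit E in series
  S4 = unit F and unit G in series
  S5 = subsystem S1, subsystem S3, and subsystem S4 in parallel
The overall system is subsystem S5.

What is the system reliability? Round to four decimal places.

0.9897

Series (A and B): 0.880000 × 0.780000 = 0.686400
Parallel (C and D): 1 − (1 − 0.730000)(1 − 0.860000) = 0.962200
Series ([0.962200] and E): 0.962200 × 0.940000 = 0.904468
Series (F and G): 0.820000 × 0.800000 = 0.656000
Parallel ([0.686400], [0.904468], and [0.656000]): 1 − (1 − 0.686400)(1 − 0.904468)(1 − 0.656000) = 0.9897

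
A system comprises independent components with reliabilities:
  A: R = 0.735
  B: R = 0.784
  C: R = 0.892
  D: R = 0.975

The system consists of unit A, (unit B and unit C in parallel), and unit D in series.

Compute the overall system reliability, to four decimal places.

Parallel (B and C): 1 − (1 − 0.784000)(1 − 0.892000) = 0.976672
Series (A, [0.976672], and D): 0.735000 × 0.976672 × 0.975000 = 0.6999

0.6999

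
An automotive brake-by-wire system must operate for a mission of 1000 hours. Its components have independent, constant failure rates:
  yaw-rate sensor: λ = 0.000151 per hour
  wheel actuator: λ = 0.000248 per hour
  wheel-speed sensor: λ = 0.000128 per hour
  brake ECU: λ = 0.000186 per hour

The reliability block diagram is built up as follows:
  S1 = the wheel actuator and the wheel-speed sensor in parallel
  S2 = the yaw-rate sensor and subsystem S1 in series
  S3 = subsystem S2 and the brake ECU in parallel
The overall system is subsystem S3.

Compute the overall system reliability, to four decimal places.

R(yaw-rate sensor) = exp(−0.000151 × 1000) = 0.859848
R(wheel actuator) = exp(−0.000248 × 1000) = 0.780360
R(wheel-speed sensor) = exp(−0.000128 × 1000) = 0.879853
R(brake ECU) = exp(−0.000186 × 1000) = 0.830274
Parallel (wheel actuator and wheel-speed sensor): 1 − (1 − 0.780360)(1 − 0.879853) = 0.973611
Series (yaw-rate sensor and [0.973611]): 0.859848 × 0.973611 = 0.837157
Parallel ([0.837157] and brake ECU): 1 − (1 − 0.837157)(1 − 0.830274) = 0.9724

0.9724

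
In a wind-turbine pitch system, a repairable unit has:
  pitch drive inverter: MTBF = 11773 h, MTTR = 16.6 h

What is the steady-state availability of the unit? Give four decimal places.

0.9986

A(pitch drive inverter) = MTBF/(MTBF+MTTR) = 11773/(11773+16.6) = 0.9986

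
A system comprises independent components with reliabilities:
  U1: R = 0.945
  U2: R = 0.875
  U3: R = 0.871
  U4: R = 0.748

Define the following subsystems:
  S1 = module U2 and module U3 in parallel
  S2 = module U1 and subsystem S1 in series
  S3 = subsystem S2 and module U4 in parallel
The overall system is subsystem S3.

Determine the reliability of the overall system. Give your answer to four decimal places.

Parallel (U2 and U3): 1 − (1 − 0.875000)(1 − 0.871000) = 0.983875
Series (U1 and [0.983875]): 0.945000 × 0.983875 = 0.929762
Parallel ([0.929762] and U4): 1 − (1 − 0.929762)(1 − 0.748000) = 0.9823

0.9823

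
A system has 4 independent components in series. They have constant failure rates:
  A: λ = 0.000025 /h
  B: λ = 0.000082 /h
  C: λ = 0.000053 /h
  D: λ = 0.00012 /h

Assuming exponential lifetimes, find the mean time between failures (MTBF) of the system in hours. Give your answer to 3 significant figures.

3570

Series of exponential components: λ_sys = Σ λ_i
λ_sys = 0.000025 + 0.000082 + 0.000053 + 0.00012 = 2.8000e-04 /h
MTBF = 1 / λ_sys = 3570 h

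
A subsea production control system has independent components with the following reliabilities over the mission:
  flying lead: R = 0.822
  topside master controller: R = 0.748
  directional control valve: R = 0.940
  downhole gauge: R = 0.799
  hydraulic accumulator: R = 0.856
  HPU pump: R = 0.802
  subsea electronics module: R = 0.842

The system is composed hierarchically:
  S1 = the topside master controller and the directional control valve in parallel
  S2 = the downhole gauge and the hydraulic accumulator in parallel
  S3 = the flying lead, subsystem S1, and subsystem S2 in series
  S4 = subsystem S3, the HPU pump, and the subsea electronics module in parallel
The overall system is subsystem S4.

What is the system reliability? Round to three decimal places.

Parallel (topside master controller and directional control valve): 1 − (1 − 0.74800)(1 − 0.94000) = 0.98488
Parallel (downhole gauge and hydraulic accumulator): 1 − (1 − 0.79900)(1 − 0.85600) = 0.97106
Series (flying lead, [0.98488], and [0.97106]): 0.82200 × 0.98488 × 0.97106 = 0.78614
Parallel ([0.78614], HPU pump, and subsea electronics module): 1 − (1 − 0.78614)(1 − 0.80200)(1 − 0.84200) = 0.993

0.993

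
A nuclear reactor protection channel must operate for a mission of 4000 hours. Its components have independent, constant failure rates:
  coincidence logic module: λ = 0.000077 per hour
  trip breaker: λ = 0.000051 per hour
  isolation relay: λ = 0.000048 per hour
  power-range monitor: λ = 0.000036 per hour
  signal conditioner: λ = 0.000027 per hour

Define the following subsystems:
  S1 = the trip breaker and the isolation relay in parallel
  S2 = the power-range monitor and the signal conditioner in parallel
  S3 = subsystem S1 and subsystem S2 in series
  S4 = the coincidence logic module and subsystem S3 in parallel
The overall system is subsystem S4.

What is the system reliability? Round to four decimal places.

R(coincidence logic module) = exp(−0.000077 × 4000) = 0.734915
R(trip breaker) = exp(−0.000051 × 4000) = 0.815462
R(isolation relay) = exp(−0.000048 × 4000) = 0.825307
R(power-range monitor) = exp(−0.000036 × 4000) = 0.865888
R(signal conditioner) = exp(−0.000027 × 4000) = 0.897628
Parallel (trip breaker and isolation relay): 1 − (1 − 0.815462)(1 − 0.825307) = 0.967763
Parallel (power-range monitor and signal conditioner): 1 − (1 − 0.865888)(1 − 0.897628) = 0.986271
Series ([0.967763] and [0.986271]): 0.967763 × 0.986271 = 0.954477
Parallel (coincidence logic module and [0.954477]): 1 − (1 − 0.734915)(1 − 0.954477) = 0.9879

0.9879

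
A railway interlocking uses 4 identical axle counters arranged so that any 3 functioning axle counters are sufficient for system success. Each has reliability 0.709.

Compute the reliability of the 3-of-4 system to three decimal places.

0.668

R = Σ_{i=3}^{4} C(4,i) p^i (1−p)^{4−i} with p = 0.709
C(4,3)·0.709^3·0.291^1 = 0.41485
C(4,4)·0.709^4·0.291^0 = 0.25269
Sum = 0.668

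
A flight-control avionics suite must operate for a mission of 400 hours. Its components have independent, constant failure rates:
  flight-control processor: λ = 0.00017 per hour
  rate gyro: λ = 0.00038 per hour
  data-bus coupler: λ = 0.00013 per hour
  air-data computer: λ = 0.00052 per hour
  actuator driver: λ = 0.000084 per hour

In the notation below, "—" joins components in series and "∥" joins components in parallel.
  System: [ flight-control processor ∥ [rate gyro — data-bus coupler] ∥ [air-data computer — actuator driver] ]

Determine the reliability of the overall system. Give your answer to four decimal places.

0.9974

R(flight-control processor) = exp(−0.00017 × 400) = 0.934260
R(rate gyro) = exp(−0.00038 × 400) = 0.858988
R(data-bus coupler) = exp(−0.00013 × 400) = 0.949329
R(air-data computer) = exp(−0.00052 × 400) = 0.812207
R(actuator driver) = exp(−0.000084 × 400) = 0.966958
Series (rate gyro and data-bus coupler): 0.858988 × 0.949329 = 0.815462
Series (air-data computer and actuator driver): 0.812207 × 0.966958 = 0.785370
Parallel (flight-control processor, [0.815462], and [0.785370]): 1 − (1 − 0.934260)(1 − 0.815462)(1 − 0.785370) = 0.9974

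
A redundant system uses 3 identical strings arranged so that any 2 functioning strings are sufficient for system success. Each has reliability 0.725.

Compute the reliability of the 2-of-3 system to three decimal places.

R = Σ_{i=2}^{3} C(3,i) p^i (1−p)^{3−i} with p = 0.725
C(3,2)·0.725^2·0.275^1 = 0.43364
C(3,3)·0.725^3·0.275^0 = 0.38108
Sum = 0.815

0.815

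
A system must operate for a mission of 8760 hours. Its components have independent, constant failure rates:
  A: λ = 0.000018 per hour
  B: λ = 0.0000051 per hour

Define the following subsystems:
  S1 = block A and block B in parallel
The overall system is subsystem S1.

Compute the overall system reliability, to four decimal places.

0.9936

R(A) = exp(−0.000018 × 8760) = 0.854123
R(B) = exp(−0.0000051 × 8760) = 0.956307
Parallel (A and B): 1 − (1 − 0.854123)(1 − 0.956307) = 0.9936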